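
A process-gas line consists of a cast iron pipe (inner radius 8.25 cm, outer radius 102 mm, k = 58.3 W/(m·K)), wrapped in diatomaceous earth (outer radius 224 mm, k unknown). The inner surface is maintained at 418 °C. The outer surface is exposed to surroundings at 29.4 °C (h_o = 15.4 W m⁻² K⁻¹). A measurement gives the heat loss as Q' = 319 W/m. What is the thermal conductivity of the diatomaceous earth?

ΣR = ΔT/Q' = |418 − 29.4|/319 = 1.218 m·K/W
Known resistances:
  R'_cast iron = ln(0.102/0.0825)/(2πk) = 0.2122/(2π·58.3) = 5.792×10^-4 m·K/W
  R'_conv,out = 1/(2πr h) = 1/(2π·0.224·15.4) = 0.04614 m·K/W
R_diatomaceous earth = ΣR − ΣR_known = 1.218 − 0.04672 = 1.171 m·K/W
ln(r₂/r₁)/(2πk) = 1.171 ⇒ k = 0.7867/(2π·1.171) = 0.107 W/m·K

k = 0.107 W/m·K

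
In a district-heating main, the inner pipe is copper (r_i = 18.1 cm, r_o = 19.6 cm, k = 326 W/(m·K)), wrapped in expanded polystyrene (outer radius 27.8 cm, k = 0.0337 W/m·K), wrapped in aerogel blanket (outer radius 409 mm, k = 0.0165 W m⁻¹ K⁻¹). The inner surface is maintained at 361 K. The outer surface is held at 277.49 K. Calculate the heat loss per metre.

Q' = 15.5 W/m

Treat each layer as a resistance in series:
  R'_copper = ln(0.196/0.181)/(2πk) = 0.07962/(2π·326) = 3.887×10^-5 m·K/W
  R'_expanded polystyrene = ln(0.278/0.196)/(2πk) = 0.3495/(2π·0.0337) = 1.651 m·K/W
  R'_aerogel blanket = ln(0.409/0.278)/(2πk) = 0.3861/(2π·0.0165) = 3.724 m·K/W
ΣR = 3.887×10^-5 + 1.651 + 3.724 = 5.375 m·K/W
Q' = ΔT/ΣR = (361 K − 277.49 K)/5.375 = 15.5 W/m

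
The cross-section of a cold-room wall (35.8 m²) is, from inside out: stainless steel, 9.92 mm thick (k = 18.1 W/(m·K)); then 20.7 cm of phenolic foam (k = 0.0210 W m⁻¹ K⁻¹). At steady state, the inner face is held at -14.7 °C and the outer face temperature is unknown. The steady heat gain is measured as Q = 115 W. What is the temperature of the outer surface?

T_out = 17.0 °C

Sum the resistances:
  R_stainless steel = L/(kA) = 0.00992/(18.1·35.8) = 1.531×10^-5 K/W
  R_phenolic foam = L/(kA) = 0.207/(0.0210·35.8) = 0.2753 K/W
ΣR = 0.2754 K/W
ΔT = Q·ΣR = 115 × 0.2754 = 31.67 K
Heat flows inward, so T_out = T_in + ΔT = -14.7 + 31.67 = 17.0 °C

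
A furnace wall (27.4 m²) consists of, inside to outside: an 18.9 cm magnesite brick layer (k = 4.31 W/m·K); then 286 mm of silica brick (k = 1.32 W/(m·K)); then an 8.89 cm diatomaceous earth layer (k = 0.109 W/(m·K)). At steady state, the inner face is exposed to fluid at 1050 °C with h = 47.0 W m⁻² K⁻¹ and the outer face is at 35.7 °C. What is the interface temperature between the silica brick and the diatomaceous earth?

Resistance network (inner→outer):
  R_conv,in = 1/(hA) = 1/(47.0·27.4) = 7.765×10^-4 K/W
  R_magnesite brick = L/(kA) = 0.189/(4.31·27.4) = 0.001600 K/W
  R_silica brick = L/(kA) = 0.286/(1.32·27.4) = 0.007908 K/W
  R_diatomaceous earth = L/(kA) = 0.0889/(0.109·27.4) = 0.02977 K/W
ΣR = 7.765×10^-4 + 0.001600 + 0.007908 + 0.02977 = 0.04005 K/W
Q = ΔT/ΣR = (1050 °C − 35.7 °C)/0.04005 = 25330 W
From the inner boundary to the silica brick/diatomaceous earth interface, ΣR_partial = 0.01028 K/W.
T_interface = T_in − Q·ΣR_partial = 1050 °C − (25330)(0.01028) = 790 °C

T = 790 °C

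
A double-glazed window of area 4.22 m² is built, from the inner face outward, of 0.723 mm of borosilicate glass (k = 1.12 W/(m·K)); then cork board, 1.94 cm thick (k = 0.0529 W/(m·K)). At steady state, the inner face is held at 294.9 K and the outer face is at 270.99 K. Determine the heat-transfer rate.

Series thermal resistances, inner to outer:
  R_borosilicate glass = L/(kA) = 7.23×10^-4/(1.12·4.22) = 1.530×10^-4 K/W
  R_cork board = L/(kA) = 0.0194/(0.0529·4.22) = 0.08690 K/W
ΣR = 1.530×10^-4 + 0.08690 = 0.08705 K/W
Q = ΔT/ΣR = (294.9 K − 270.99 K)/0.08705 = 275 W

Q = 275 W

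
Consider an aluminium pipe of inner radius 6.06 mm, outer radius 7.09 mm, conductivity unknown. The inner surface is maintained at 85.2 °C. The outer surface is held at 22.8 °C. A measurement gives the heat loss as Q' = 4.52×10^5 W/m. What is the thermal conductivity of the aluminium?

ΣR = ΔT/Q' = |85.2 − 22.8|/4.52×10^5 = 1.381×10^-4 m·K/W
ln(r₂/r₁)/(2πk) = 1.381×10^-4 ⇒ k = 0.1570/(2π·1.381×10^-4) = 181 W/m·K

k = 181 W/m·K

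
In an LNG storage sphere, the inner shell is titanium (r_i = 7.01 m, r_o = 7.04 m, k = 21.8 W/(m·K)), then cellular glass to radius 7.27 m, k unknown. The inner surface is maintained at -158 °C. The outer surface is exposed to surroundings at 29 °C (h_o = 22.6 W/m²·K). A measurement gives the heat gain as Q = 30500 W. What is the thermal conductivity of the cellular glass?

k = 0.0590 W/m·K

ΣR = ΔT/Q = |-158 − 29|/30500 = 0.006131 K/W
Known resistances:
  R_titanium = (1/7.01 − 1/7.04)/(4πk) = 6.079×10^-4/(4π·21.8) = 2.219×10^-6 K/W
  R_conv,out = 1/(4πr²h) = 1/(4π·7.27²·22.6) = 6.662×10^-5 K/W
R_cellular glass = ΣR − ΣR_known = 0.006131 − 6.884×10^-5 = 0.006062 K/W
(1/r₁−1/r₂)/(4πk) = 0.006062 ⇒ k = 0.004494/(4π·0.006062) = 0.0590 W/m·K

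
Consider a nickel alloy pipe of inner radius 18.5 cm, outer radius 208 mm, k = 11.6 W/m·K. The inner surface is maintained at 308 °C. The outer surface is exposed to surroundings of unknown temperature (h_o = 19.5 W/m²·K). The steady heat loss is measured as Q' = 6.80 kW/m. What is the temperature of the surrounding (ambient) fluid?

T_out = 30.2 °C

Series resistances:
  R'_nickel alloy = ln(0.208/0.185)/(2πk) = 0.1172/(2π·11.6) = 0.001608 m·K/W
  R'_conv,out = 1/(2πr h) = 1/(2π·0.208·19.5) = 0.03924 m·K/W
ΣR = 0.04085 m·K/W
ΔT = Q'·ΣR = 6800 × 0.04085 = 277.8 K
Heat flows outward, so T_out = T_in − ΔT = 308 − 277.8 = 30.2 °C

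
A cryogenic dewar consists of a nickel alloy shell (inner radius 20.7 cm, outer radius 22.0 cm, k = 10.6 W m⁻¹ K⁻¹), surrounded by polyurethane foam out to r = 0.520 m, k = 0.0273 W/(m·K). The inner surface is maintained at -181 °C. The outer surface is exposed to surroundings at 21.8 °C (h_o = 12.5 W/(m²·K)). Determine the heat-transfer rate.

Q = 26.4 W

Treat each layer as a resistance in series:
  R_nickel alloy = (1/0.207 − 1/0.220)/(4πk) = 0.2855/(4π·10.6) = 0.002143 K/W
  R_polyurethane foam = (1/0.220 − 1/0.520)/(4πk) = 2.622/(4π·0.0273) = 7.644 K/W
  R_conv,out = 1/(4πr²h) = 1/(4π·0.520²·12.5) = 0.02354 K/W
ΣR = 0.002143 + 7.644 + 0.02354 = 7.670 K/W
Q = ΔT/ΣR = (-181 °C − 21.8 °C)/7.670 = -26.4 W
(Negative Q ⇒ heat flows inward; heat gain = 26.4 W.)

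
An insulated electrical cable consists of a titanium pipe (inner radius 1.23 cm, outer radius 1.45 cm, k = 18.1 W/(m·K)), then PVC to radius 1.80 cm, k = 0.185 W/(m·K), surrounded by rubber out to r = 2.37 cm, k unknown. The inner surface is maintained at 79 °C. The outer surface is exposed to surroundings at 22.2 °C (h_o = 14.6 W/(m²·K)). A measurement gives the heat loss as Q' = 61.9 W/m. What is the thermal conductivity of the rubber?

ΣR = ΔT/Q' = |79 − 22.2|/61.9 = 0.9176 m·K/W
Known resistances:
  R'_titanium = ln(0.0145/0.0123)/(2πk) = 0.1645/(2π·18.1) = 0.001447 m·K/W
  R'_PVC = ln(0.0180/0.0145)/(2πk) = 0.2162/(2π·0.185) = 0.1860 m·K/W
  R'_conv,out = 1/(2πr h) = 1/(2π·0.0237·14.6) = 0.4600 m·K/W
R_rubber = ΣR − ΣR_known = 0.9176 − 0.6474 = 0.2702 m·K/W
ln(r₂/r₁)/(2πk) = 0.2702 ⇒ k = 0.2751/(2π·0.2702) = 0.162 W/m·K

k = 0.162 W/m·K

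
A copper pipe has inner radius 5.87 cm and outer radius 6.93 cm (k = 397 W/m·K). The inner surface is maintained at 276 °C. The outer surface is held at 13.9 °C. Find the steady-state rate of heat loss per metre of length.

Q' = 3940 kW/m

Q' = 2πk·ΔT/ln(r₂/r₁) = 2π × 397 × 262.1 / ln(0.0693/0.0587) = 3.94×10^6 W/m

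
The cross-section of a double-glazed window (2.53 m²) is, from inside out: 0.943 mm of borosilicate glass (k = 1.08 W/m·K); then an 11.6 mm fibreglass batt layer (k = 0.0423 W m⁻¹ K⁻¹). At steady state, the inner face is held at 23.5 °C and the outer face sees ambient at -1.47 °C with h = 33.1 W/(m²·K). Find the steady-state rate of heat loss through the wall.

Series thermal resistances, inner to outer:
  R_borosilicate glass = L/(kA) = 9.43×10^-4/(1.08·2.53) = 3.451×10^-4 K/W
  R_fibreglass batt = L/(kA) = 0.0116/(0.0423·2.53) = 0.1084 K/W
  R_conv,out = 1/(hA) = 1/(33.1·2.53) = 0.01194 K/W
ΣR = 3.451×10^-4 + 0.1084 + 0.01194 = 0.1207 K/W
Q = ΔT/ΣR = (23.5 °C − -1.47 °C)/0.1207 = 207 W

Q = 207 W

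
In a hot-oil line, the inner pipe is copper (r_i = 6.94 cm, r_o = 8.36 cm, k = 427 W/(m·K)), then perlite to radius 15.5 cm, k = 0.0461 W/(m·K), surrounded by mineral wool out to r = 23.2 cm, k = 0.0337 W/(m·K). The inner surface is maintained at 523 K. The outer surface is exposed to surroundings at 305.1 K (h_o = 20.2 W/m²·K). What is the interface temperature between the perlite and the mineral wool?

T = 409 K

Treat each layer as a resistance in series:
  R'_copper = ln(0.0836/0.0694)/(2πk) = 0.1862/(2π·427) = 6.939×10^-5 m·K/W
  R'_perlite = ln(0.155/0.0836)/(2πk) = 0.6174/(2π·0.0461) = 2.131 m·K/W
  R'_mineral wool = ln(0.232/0.155)/(2πk) = 0.4033/(2π·0.0337) = 1.905 m·K/W
  R'_conv,out = 1/(2πr h) = 1/(2π·0.232·20.2) = 0.03396 m·K/W
ΣR = 6.939×10^-5 + 2.131 + 1.905 + 0.03396 = 4.070 m·K/W
Q' = ΔT/ΣR = (523 K − 305.1 K)/4.070 = 53.54 W/m
From the inner boundary to the perlite/mineral wool interface, ΣR_partial = 2.131 m·K/W.
T_interface = T_in − Q'·ΣR_partial = 523 K − (53.54)(2.131) = 409 K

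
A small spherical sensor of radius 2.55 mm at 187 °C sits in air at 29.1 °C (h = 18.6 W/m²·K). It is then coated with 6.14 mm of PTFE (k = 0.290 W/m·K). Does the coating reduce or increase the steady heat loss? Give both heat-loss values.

increases: 0.240 → 1.19 W

Critical radius for a sphere: r_cr = 2k/h = 0.0312 m = 3.12 cm.
Outer radius after coating: r₂ = 0.00255 + 0.00614 = 0.00869 m.
Since r₁ < r_cr and r₂ ≤ r_cr, the coating moves toward the maximum at r_cr — heat loss rises.
Bare: R = 1/(4πr₁²h) = 658.0 K/W; Q = 157.9/658.0 = 0.240 W.
Coated: R = R_cond + R_conv = 132.7 K/W; Q = 157.9/132.7 = 1.19 W.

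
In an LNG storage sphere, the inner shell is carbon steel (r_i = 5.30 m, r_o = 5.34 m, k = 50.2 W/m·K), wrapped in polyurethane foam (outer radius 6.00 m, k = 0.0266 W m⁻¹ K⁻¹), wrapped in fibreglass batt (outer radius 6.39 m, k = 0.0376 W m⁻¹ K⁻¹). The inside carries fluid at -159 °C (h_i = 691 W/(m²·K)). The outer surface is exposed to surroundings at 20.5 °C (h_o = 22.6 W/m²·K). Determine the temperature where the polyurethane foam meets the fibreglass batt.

T = -26.1 °C

Resistance network (inner→outer):
  R_conv,in = 1/(4πr²h) = 1/(4π·5.30²·691) = 4.100×10^-6 K/W
  R_carbon steel = (1/5.30 − 1/5.34)/(4πk) = 0.001413/(4π·50.2) = 2.240×10^-6 K/W
  R_polyurethane foam = (1/5.34 − 1/6.00)/(4πk) = 0.02060/(4π·0.0266) = 0.06163 K/W
  R_fibreglass batt = (1/6.00 − 1/6.39)/(4πk) = 0.01017/(4π·0.0376) = 0.02153 K/W
  R_conv,out = 1/(4πr²h) = 1/(4π·6.39²·22.6) = 8.623×10^-5 K/W
ΣR = 4.100×10^-6 + 2.240×10^-6 + 0.06163 + 0.02153 + 8.623×10^-5 = 0.08325 K/W
Q = ΔT/ΣR = (-159 °C − 20.5 °C)/0.08325 = -2156 W
From the inner boundary to the polyurethane foam/fibreglass batt interface, ΣR_partial = 0.06164 K/W.
T_interface = T_in − Q·ΣR_partial = -159 °C − (-2156)(0.06164) = -26.1 °C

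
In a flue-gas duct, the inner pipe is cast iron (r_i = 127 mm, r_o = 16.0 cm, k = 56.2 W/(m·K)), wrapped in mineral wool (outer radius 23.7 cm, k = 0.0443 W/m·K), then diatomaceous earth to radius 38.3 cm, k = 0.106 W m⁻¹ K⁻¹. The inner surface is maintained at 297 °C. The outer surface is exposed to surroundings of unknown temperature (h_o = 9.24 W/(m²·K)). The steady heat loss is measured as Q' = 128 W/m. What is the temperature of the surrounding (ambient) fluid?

Series resistances:
  R'_cast iron = ln(0.160/0.127)/(2πk) = 0.2310/(2π·56.2) = 6.541×10^-4 m·K/W
  R'_mineral wool = ln(0.237/0.160)/(2πk) = 0.3929/(2π·0.0443) = 1.412 m·K/W
  R'_diatomaceous earth = ln(0.383/0.237)/(2πk) = 0.4800/(2π·0.106) = 0.7207 m·K/W
  R'_conv,out = 1/(2πr h) = 1/(2π·0.383·9.24) = 0.04497 m·K/W
ΣR = 2.178 m·K/W
ΔT = Q'·ΣR = 128 × 2.178 = 278.8 K
Heat flows outward, so T_out = T_in − ΔT = 297 − 278.8 = 18.2 °C

T_out = 18.2 °C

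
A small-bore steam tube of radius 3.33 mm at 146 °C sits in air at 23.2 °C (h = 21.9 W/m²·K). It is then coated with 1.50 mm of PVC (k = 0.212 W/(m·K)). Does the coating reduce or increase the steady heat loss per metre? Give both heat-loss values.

Critical radius for a cylinder: r_cr = k/h = 0.00968 m = 0.968 cm.
Outer radius after coating: r₂ = 0.00333 + 0.00150 = 0.00483 m.
Since r₁ < r_cr and r₂ ≤ r_cr, the coating moves toward the maximum at r_cr — heat loss rises.
Bare: R = 1/(2πr₁h) = 2.182 m·K/W; Q = 122.8/2.182 = 56.3 W/m.
Coated: R = R_cond + R_conv = 1.784 m·K/W; Q = 122.8/1.784 = 68.8 W/m.

increases: 56.3 → 68.8 W/m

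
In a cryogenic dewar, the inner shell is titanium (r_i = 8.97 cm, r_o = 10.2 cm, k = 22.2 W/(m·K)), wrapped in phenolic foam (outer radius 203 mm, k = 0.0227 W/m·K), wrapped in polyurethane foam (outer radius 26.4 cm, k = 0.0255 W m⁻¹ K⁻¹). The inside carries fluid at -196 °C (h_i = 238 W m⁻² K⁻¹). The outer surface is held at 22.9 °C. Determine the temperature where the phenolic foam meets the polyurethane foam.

Treat each layer as a resistance in series:
  R_conv,in = 1/(4πr²h) = 1/(4π·0.0897²·238) = 0.04156 K/W
  R_titanium = (1/0.0897 − 1/0.102)/(4πk) = 1.344/(4π·22.2) = 0.004819 K/W
  R_phenolic foam = (1/0.102 − 1/0.203)/(4πk) = 4.878/(4π·0.0227) = 17.10 K/W
  R_polyurethane foam = (1/0.203 − 1/0.264)/(4πk) = 1.138/(4π·0.0255) = 3.552 K/W
ΣR = 0.04156 + 0.004819 + 17.10 + 3.552 = 20.70 K/W
Q = ΔT/ΣR = (-196 °C − 22.9 °C)/20.70 = -10.57 W
From the inner boundary to the phenolic foam/polyurethane foam interface, ΣR_partial = 17.15 K/W.
T_interface = T_in − Q·ΣR_partial = -196 °C − (-10.57)(17.15) = -14.7 °C

T = -14.7 °C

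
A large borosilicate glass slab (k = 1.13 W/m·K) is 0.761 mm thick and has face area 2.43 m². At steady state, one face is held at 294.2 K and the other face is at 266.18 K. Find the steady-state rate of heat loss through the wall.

Q = 101 kW

Q = kA·ΔT/L = 1.13 × 2.43 × |294.2 K − 266.18 K| / 7.61×10^-4 = 1.01×10^5 W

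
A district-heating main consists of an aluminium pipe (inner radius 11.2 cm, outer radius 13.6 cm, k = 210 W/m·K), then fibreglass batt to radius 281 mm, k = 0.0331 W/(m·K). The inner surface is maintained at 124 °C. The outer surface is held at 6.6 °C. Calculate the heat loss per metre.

Treat each layer as a resistance in series:
  R'_aluminium = ln(0.136/0.112)/(2πk) = 0.1942/(2π·210) = 1.471×10^-4 m·K/W
  R'_fibreglass batt = ln(0.281/0.136)/(2πk) = 0.7257/(2π·0.0331) = 3.489 m·K/W
ΣR = 1.471×10^-4 + 3.489 = 3.489 m·K/W
Q' = ΔT/ΣR = (124 °C − 6.6 °C)/3.489 = 33.6 W/m

Q' = 33.6 W/m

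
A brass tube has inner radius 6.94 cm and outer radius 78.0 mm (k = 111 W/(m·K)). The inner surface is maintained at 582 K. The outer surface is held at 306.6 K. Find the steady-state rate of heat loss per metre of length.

Q' = 1.64×10^6 W/m

Q' = 2πk·ΔT/ln(r₂/r₁) = 2π × 111 × 275.4 / ln(0.0780/0.0694) = 1.64×10^6 W/m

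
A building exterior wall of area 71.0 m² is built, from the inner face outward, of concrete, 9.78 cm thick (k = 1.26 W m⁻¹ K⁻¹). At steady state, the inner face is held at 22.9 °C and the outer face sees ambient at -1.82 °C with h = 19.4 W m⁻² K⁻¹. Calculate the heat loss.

Q = 13.6 kW

Treat each layer as a resistance in series:
  R_concrete = L/(kA) = 0.0978/(1.26·71.0) = 0.001093 K/W
  R_conv,out = 1/(hA) = 1/(19.4·71.0) = 7.260×10^-4 K/W
ΣR = 0.001093 + 7.260×10^-4 = 0.001819 K/W
Q = ΔT/ΣR = (22.9 °C − -1.82 °C)/0.001819 = 13600 W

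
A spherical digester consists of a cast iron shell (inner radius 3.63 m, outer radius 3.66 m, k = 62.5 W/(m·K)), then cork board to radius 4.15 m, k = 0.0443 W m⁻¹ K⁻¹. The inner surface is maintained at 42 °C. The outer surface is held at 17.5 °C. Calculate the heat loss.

Treat each layer as a resistance in series:
  R_cast iron = (1/3.63 − 1/3.66)/(4πk) = 0.002258/(4π·62.5) = 2.875×10^-6 K/W
  R_cork board = (1/3.66 − 1/4.15)/(4πk) = 0.03226/(4π·0.0443) = 0.05795 K/W
ΣR = 2.875×10^-6 + 0.05795 = 0.05795 K/W
Q = ΔT/ΣR = (42 °C − 17.5 °C)/0.05795 = 423 W

Q = 423 W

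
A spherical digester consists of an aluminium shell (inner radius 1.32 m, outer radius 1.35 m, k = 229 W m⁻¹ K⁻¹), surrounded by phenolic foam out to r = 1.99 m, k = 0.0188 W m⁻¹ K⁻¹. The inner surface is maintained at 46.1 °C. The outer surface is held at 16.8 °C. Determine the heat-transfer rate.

Q = 29.1 W

Treat each layer as a resistance in series:
  R_aluminium = (1/1.32 − 1/1.35)/(4πk) = 0.01684/(4π·229) = 5.850×10^-6 K/W
  R_phenolic foam = (1/1.35 − 1/1.99)/(4πk) = 0.2382/(4π·0.0188) = 1.008 K/W
ΣR = 5.850×10^-6 + 1.008 = 1.008 K/W
Q = ΔT/ΣR = (46.1 °C − 16.8 °C)/1.008 = 29.1 W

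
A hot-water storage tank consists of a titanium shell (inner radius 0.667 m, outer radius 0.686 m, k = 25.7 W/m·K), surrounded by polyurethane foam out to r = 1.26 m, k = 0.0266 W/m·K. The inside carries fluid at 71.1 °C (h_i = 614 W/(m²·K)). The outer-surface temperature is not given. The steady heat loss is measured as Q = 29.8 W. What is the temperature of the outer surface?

T_out = 11.9 °C

Sum the resistances:
  R_conv,in = 1/(4πr²h) = 1/(4π·0.667²·614) = 2.913×10^-4 K/W
  R_titanium = (1/0.667 − 1/0.686)/(4πk) = 0.04152/(4π·25.7) = 1.286×10^-4 K/W
  R_polyurethane foam = (1/0.686 − 1/1.26)/(4πk) = 0.6641/(4π·0.0266) = 1.987 K/W
ΣR = 1.987 K/W
ΔT = Q·ΣR = 29.8 × 1.987 = 59.21 K
Heat flows outward, so T_out = T_in − ΔT = 71.1 − 59.21 = 11.9 °C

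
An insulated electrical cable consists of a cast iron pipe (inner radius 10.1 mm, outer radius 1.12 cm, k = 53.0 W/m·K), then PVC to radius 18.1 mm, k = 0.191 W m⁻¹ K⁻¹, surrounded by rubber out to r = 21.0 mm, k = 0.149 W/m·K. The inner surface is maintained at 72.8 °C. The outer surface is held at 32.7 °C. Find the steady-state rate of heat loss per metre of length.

Series thermal resistances, inner to outer:
  R'_cast iron = ln(0.0112/0.0101)/(2πk) = 0.1034/(2π·53.0) = 3.104×10^-4 m·K/W
  R'_PVC = ln(0.0181/0.0112)/(2πk) = 0.4800/(2π·0.191) = 0.4000 m·K/W
  R'_rubber = ln(0.0210/0.0181)/(2πk) = 0.1486/(2π·0.149) = 0.1587 m·K/W
ΣR = 3.104×10^-4 + 0.4000 + 0.1587 = 0.5590 m·K/W
Q' = ΔT/ΣR = (72.8 °C − 32.7 °C)/0.5590 = 71.7 W/m

Q' = 71.7 W/m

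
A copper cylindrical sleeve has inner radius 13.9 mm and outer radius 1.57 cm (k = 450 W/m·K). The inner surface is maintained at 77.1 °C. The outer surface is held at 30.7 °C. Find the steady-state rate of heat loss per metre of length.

Q' = 2πk·ΔT/ln(r₂/r₁) = 2π × 450 × 46.4 / ln(0.0157/0.0139) = 1.08×10^6 W/m

Q' = 1080 kW/m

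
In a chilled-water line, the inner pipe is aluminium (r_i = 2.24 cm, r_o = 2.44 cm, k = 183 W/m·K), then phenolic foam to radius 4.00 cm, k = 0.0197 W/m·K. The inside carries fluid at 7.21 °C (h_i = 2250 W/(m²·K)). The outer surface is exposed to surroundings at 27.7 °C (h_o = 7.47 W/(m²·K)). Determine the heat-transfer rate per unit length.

Treat each layer as a resistance in series:
  R'_conv,in = 1/(2πr h) = 1/(2π·0.0224·2250) = 0.003158 m·K/W
  R'_aluminium = ln(0.0244/0.0224)/(2πk) = 0.08552/(2π·183) = 7.438×10^-5 m·K/W
  R'_phenolic foam = ln(0.0400/0.0244)/(2πk) = 0.4943/(2π·0.0197) = 3.993 m·K/W
  R'_conv,out = 1/(2πr h) = 1/(2π·0.0400·7.47) = 0.5326 m·K/W
ΣR = 0.003158 + 7.438×10^-5 + 3.993 + 0.5326 = 4.529 m·K/W
Q' = ΔT/ΣR = (7.21 °C − 27.7 °C)/4.529 = -4.52 W/m
(Negative Q' ⇒ heat flows inward; heat gain = 4.52 W/m.)

Q' = 4.52 W/m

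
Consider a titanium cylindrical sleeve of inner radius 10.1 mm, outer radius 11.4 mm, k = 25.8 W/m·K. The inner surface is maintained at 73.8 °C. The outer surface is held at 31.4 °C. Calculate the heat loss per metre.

Q' = 2πk·ΔT/ln(r₂/r₁) = 2π × 25.8 × 42.4 / ln(0.0114/0.0101) = 56800 W/m

Q' = 56.8 kW/m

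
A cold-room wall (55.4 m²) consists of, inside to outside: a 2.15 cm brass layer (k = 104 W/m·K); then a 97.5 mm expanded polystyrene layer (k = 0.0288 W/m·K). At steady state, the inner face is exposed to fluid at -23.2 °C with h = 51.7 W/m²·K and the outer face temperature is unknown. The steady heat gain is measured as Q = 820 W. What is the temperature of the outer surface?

Sum the resistances:
  R_conv,in = 1/(hA) = 1/(51.7·55.4) = 3.491×10^-4 K/W
  R_brass = L/(kA) = 0.0215/(104·55.4) = 3.732×10^-6 K/W
  R_expanded polystyrene = L/(kA) = 0.0975/(0.0288·55.4) = 0.06111 K/W
ΣR = 0.06146 K/W
ΔT = Q·ΣR = 820 × 0.06146 = 50.40 K
Heat flows inward, so T_out = T_in + ΔT = -23.2 + 50.40 = 27.2 °C

T_out = 27.2 °C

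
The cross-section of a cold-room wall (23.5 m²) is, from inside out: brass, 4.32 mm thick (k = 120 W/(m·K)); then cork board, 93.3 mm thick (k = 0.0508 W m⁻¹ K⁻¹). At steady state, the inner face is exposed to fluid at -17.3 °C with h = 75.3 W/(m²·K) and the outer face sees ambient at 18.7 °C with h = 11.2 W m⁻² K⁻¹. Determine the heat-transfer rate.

Resistance network (inner→outer):
  R_conv,in = 1/(hA) = 1/(75.3·23.5) = 5.651×10^-4 K/W
  R_brass = L/(kA) = 0.00432/(120·23.5) = 1.532×10^-6 K/W
  R_cork board = L/(kA) = 0.0933/(0.0508·23.5) = 0.07815 K/W
  R_conv,out = 1/(hA) = 1/(11.2·23.5) = 0.003799 K/W
ΣR = 5.651×10^-4 + 1.532×10^-6 + 0.07815 + 0.003799 = 0.08252 K/W
Q = ΔT/ΣR = (-17.3 °C − 18.7 °C)/0.08252 = -436 W
(Negative Q ⇒ heat flows inward; heat gain = 436 W.)

Q = 436 W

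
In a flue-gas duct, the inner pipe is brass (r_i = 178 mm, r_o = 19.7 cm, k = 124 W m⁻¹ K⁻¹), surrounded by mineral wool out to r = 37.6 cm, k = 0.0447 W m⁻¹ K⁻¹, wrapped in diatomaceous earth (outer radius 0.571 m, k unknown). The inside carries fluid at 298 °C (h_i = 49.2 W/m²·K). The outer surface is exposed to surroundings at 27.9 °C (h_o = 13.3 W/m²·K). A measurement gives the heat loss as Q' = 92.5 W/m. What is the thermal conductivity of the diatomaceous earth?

ΣR = ΔT/Q' = |298 − 27.9|/92.5 = 2.920 m·K/W
Known resistances:
  R'_conv,in = 1/(2πr h) = 1/(2π·0.178·49.2) = 0.01817 m·K/W
  R'_brass = ln(0.197/0.178)/(2πk) = 0.1014/(2π·124) = 1.302×10^-4 m·K/W
  R'_mineral wool = ln(0.376/0.197)/(2πk) = 0.6464/(2π·0.0447) = 2.301 m·K/W
  R'_conv,out = 1/(2πr h) = 1/(2π·0.571·13.3) = 0.02096 m·K/W
R_diatomaceous earth = ΣR − ΣR_known = 2.920 − 2.340 = 0.5800 m·K/W
ln(r₂/r₁)/(2πk) = 0.5800 ⇒ k = 0.4178/(2π·0.5800) = 0.115 W/m·K

k = 0.115 W/m·K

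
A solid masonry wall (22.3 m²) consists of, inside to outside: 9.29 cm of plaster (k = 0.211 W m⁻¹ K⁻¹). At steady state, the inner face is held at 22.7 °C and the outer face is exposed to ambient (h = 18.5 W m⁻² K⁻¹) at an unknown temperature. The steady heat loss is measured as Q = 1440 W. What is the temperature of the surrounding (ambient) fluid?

T_out = -9.22 °C

Series resistances:
  R_plaster = L/(kA) = 0.0929/(0.211·22.3) = 0.01974 K/W
  R_conv,out = 1/(hA) = 1/(18.5·22.3) = 0.002424 K/W
ΣR = 0.02217 K/W
ΔT = Q·ΣR = 1440 × 0.02217 = 31.92 K
Heat flows outward, so T_out = T_in − ΔT = 22.7 − 31.92 = -9.22 °C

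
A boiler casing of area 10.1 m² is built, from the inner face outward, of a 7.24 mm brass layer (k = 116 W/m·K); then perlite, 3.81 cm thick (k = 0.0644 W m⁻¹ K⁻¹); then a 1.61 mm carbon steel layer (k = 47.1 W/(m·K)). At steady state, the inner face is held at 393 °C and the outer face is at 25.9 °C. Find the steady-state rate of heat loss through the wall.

Q = 6270 W

Treat each layer as a resistance in series:
  R_brass = L/(kA) = 0.00724/(116·10.1) = 6.180×10^-6 K/W
  R_perlite = L/(kA) = 0.0381/(0.0644·10.1) = 0.05858 K/W
  R_carbon steel = L/(kA) = 0.00161/(47.1·10.1) = 3.384×10^-6 K/W
ΣR = 6.180×10^-6 + 0.05858 + 3.384×10^-6 = 0.05859 K/W
Q = ΔT/ΣR = (393 °C − 25.9 °C)/0.05859 = 6270 W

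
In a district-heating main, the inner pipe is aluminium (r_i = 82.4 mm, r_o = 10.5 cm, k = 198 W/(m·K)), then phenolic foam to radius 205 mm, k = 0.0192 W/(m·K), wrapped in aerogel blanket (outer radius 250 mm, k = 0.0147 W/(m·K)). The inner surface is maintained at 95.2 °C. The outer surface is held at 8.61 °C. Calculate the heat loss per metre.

Q' = 11.3 W/m

Resistance network (inner→outer):
  R'_aluminium = ln(0.105/0.0824)/(2πk) = 0.2424/(2π·198) = 1.948×10^-4 m·K/W
  R'_phenolic foam = ln(0.205/0.105)/(2πk) = 0.6690/(2π·0.0192) = 5.546 m·K/W
  R'_aerogel blanket = ln(0.250/0.205)/(2πk) = 0.1985/(2π·0.0147) = 2.149 m·K/W
ΣR = 1.948×10^-4 + 5.546 + 2.149 = 7.695 m·K/W
Q' = ΔT/ΣR = (95.2 °C − 8.61 °C)/7.695 = 11.3 W/m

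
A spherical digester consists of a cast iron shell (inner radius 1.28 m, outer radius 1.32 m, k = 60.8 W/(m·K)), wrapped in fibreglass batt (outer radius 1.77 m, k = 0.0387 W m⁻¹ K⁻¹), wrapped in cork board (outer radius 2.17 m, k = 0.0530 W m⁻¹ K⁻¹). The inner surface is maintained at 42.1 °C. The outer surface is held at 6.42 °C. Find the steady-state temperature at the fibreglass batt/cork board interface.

T = 16.5 °C

Treat each layer as a resistance in series:
  R_cast iron = (1/1.28 − 1/1.32)/(4πk) = 0.02367/(4π·60.8) = 3.099×10^-5 K/W
  R_fibreglass batt = (1/1.32 − 1/1.77)/(4πk) = 0.1926/(4π·0.0387) = 0.3960 K/W
  R_cork board = (1/1.77 − 1/2.17)/(4πk) = 0.1041/(4π·0.0530) = 0.1564 K/W
ΣR = 3.099×10^-5 + 0.3960 + 0.1564 = 0.5524 K/W
Q = ΔT/ΣR = (42.1 °C − 6.42 °C)/0.5524 = 64.59 W
From the inner boundary to the fibreglass batt/cork board interface, ΣR_partial = 0.3960 K/W.
T_interface = T_in − Q·ΣR_partial = 42.1 °C − (64.59)(0.3960) = 16.5 °C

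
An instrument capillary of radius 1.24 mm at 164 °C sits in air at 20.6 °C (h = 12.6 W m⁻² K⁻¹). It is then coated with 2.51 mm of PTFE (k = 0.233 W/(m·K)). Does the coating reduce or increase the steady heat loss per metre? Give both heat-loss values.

Critical radius for a cylinder: r_cr = k/h = 0.0185 m = 1.85 cm.
Outer radius after coating: r₂ = 0.00124 + 0.00251 = 0.00375 m.
Since r₁ < r_cr and r₂ ≤ r_cr, the coating moves toward the maximum at r_cr — heat loss rises.
Bare: R = 1/(2πr₁h) = 10.19 m·K/W; Q = 143.4/10.19 = 14.1 W/m.
Coated: R = R_cond + R_conv = 4.124 m·K/W; Q = 143.4/4.124 = 34.8 W/m.

increases: 14.1 → 34.8 W/m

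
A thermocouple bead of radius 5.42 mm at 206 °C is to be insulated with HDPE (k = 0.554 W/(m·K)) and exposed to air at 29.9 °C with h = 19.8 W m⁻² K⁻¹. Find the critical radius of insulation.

For a sphere, r_cr = 2k_ins/h = 2·0.554/19.8 = 0.0560 m = 5.60 cm

r_cr = 5.60 cm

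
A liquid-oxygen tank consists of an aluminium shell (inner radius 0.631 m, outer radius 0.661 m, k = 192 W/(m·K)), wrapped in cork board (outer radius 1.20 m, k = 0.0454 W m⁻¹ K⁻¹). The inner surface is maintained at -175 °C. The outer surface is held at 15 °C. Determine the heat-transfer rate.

Q = 160 W

Resistance network (inner→outer):
  R_aluminium = (1/0.631 − 1/0.661)/(4πk) = 0.07193/(4π·192) = 2.981×10^-5 K/W
  R_cork board = (1/0.661 − 1/1.20)/(4πk) = 0.6795/(4π·0.0454) = 1.191 K/W
ΣR = 2.981×10^-5 + 1.191 = 1.191 K/W
Q = ΔT/ΣR = (-175 °C − 15 °C)/1.191 = -160 W
(Negative Q ⇒ heat flows inward; heat gain = 160 W.)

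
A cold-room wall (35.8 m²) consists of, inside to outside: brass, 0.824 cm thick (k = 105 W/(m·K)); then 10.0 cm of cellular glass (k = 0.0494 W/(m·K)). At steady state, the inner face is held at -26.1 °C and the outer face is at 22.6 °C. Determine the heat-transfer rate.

Series thermal resistances, inner to outer:
  R_brass = L/(kA) = 0.00824/(105·35.8) = 2.192×10^-6 K/W
  R_cellular glass = L/(kA) = 0.100/(0.0494·35.8) = 0.05654 K/W
ΣR = 2.192×10^-6 + 0.05654 = 0.05654 K/W
Q = ΔT/ΣR = (-26.1 °C − 22.6 °C)/0.05654 = -861 W
(Negative Q ⇒ heat flows inward; heat gain = 861 W.)

Q = 861 W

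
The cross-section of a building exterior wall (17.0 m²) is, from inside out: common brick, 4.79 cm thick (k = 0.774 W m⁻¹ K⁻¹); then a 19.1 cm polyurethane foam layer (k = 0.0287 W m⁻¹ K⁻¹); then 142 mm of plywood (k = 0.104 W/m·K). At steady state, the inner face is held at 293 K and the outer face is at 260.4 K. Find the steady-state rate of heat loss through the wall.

Treat each layer as a resistance in series:
  R_common brick = L/(kA) = 0.0479/(0.774·17.0) = 0.003640 K/W
  R_polyurethane foam = L/(kA) = 0.191/(0.0287·17.0) = 0.3915 K/W
  R_plywood = L/(kA) = 0.142/(0.104·17.0) = 0.08032 K/W
ΣR = 0.003640 + 0.3915 + 0.08032 = 0.4755 K/W
Q = ΔT/ΣR = (293 K − 260.4 K)/0.4755 = 68.6 W

Q = 68.6 W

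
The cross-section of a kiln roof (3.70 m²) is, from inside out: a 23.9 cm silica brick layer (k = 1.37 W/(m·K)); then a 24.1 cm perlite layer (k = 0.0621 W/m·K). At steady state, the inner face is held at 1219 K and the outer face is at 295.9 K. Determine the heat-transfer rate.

Q = 842 W

Treat each layer as a resistance in series:
  R_silica brick = L/(kA) = 0.239/(1.37·3.70) = 0.04715 K/W
  R_perlite = L/(kA) = 0.241/(0.0621·3.70) = 1.049 K/W
ΣR = 0.04715 + 1.049 = 1.096 K/W
Q = ΔT/ΣR = (1219 K − 295.9 K)/1.096 = 842 W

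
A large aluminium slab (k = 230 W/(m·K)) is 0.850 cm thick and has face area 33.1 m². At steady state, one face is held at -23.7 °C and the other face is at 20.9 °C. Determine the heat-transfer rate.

Q = kA·ΔT/L = 230 × 33.1 × |-23.7 °C − 20.9 °C| / 0.00850 = 3.99×10^7 W

Q = 3.99×10^7 W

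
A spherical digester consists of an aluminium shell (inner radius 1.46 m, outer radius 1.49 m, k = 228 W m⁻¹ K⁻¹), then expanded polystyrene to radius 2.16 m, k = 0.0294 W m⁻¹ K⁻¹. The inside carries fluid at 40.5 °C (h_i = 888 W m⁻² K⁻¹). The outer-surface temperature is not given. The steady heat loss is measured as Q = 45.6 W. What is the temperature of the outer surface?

Sum the resistances:
  R_conv,in = 1/(4πr²h) = 1/(4π·1.46²·888) = 4.204×10^-5 K/W
  R_aluminium = (1/1.46 − 1/1.49)/(4πk) = 0.01379/(4π·228) = 4.813×10^-6 K/W
  R_expanded polystyrene = (1/1.49 − 1/2.16)/(4πk) = 0.2082/(4π·0.0294) = 0.5635 K/W
ΣR = 0.5635 K/W
ΔT = Q·ΣR = 45.6 × 0.5635 = 25.70 K
Heat flows outward, so T_out = T_in − ΔT = 40.5 − 25.70 = 14.8 °C

T_out = 14.8 °C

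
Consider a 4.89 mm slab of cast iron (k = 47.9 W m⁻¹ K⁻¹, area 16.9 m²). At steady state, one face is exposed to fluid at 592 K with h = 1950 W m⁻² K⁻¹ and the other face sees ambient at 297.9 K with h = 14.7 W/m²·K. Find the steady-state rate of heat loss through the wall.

Treat each layer as a resistance in series:
  R_conv,in = 1/(hA) = 1/(1950·16.9) = 3.034×10^-5 K/W
  R_cast iron = L/(kA) = 0.00489/(47.9·16.9) = 6.041×10^-6 K/W
  R_conv,out = 1/(hA) = 1/(14.7·16.9) = 0.004025 K/W
ΣR = 3.034×10^-5 + 6.041×10^-6 + 0.004025 = 0.004061 K/W
Q = ΔT/ΣR = (592 K − 297.9 K)/0.004061 = 72400 W

Q = 72400 W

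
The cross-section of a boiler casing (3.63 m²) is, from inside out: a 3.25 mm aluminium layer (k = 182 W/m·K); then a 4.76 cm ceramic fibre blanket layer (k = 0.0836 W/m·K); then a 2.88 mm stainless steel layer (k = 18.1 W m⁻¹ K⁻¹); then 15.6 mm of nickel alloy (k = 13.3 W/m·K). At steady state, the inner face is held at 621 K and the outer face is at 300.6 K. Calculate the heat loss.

Q = 2040 W

Series thermal resistances, inner to outer:
  R_aluminium = L/(kA) = 0.00325/(182·3.63) = 4.919×10^-6 K/W
  R_ceramic fibre blanket = L/(kA) = 0.0476/(0.0836·3.63) = 0.1569 K/W
  R_stainless steel = L/(kA) = 0.00288/(18.1·3.63) = 4.383×10^-5 K/W
  R_nickel alloy = L/(kA) = 0.0156/(13.3·3.63) = 3.231×10^-4 K/W
ΣR = 4.919×10^-6 + 0.1569 + 4.383×10^-5 + 3.231×10^-4 = 0.1573 K/W
Q = ΔT/ΣR = (621 K − 300.6 K)/0.1573 = 2040 W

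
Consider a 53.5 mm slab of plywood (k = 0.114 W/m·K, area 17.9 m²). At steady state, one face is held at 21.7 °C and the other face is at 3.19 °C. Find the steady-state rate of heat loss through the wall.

Q = kA·ΔT/L = 0.114 × 17.9 × |21.7 °C − 3.19 °C| / 0.0535 = 706 W

Q = 706 W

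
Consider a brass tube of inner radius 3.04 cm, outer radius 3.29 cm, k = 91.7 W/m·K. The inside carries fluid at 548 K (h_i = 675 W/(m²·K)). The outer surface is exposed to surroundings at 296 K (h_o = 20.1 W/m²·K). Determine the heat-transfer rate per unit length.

Q' = 1010 W/m

Treat each layer as a resistance in series:
  R'_conv,in = 1/(2πr h) = 1/(2π·0.0304·675) = 0.007756 m·K/W
  R'_brass = ln(0.0329/0.0304)/(2πk) = 0.07903/(2π·91.7) = 1.372×10^-4 m·K/W
  R'_conv,out = 1/(2πr h) = 1/(2π·0.0329·20.1) = 0.2407 m·K/W
ΣR = 0.007756 + 1.372×10^-4 + 0.2407 = 0.2486 m·K/W
Q' = ΔT/ΣR = (548 K − 296 K)/0.2486 = 1010 W/m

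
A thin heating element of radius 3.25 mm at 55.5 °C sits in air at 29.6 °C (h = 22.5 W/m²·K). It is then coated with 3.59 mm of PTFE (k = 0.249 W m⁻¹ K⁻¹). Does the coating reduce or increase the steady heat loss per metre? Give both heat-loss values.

increases: 11.9 → 17.2 W/m

Critical radius for a cylinder: r_cr = k/h = 0.0111 m = 1.11 cm.
Outer radius after coating: r₂ = 0.00325 + 0.00359 = 0.00684 m.
Since r₁ < r_cr and r₂ ≤ r_cr, the coating moves toward the maximum at r_cr — heat loss rises.
Bare: R = 1/(2πr₁h) = 2.176 m·K/W; Q = 25.9/2.176 = 11.9 W/m.
Coated: R = R_cond + R_conv = 1.510 m·K/W; Q = 25.9/1.510 = 17.2 W/m.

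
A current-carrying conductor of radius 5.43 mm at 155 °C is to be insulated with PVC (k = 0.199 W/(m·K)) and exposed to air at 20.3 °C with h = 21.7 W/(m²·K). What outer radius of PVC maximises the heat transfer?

r_cr = 0.917 cm

For a cylinder, r_cr = k_ins/h = 0.199/21.7 = 0.00917 m = 0.917 cm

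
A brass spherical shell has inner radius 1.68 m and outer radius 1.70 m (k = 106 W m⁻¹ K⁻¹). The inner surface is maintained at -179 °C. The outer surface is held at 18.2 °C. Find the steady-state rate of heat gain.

Q = 37500 kW

Q = 4πk·ΔT/(1/r₁ − 1/r₂) = 4π × 106 × 197.2 / (1/1.68 − 1/1.70) = 3.75×10^7 W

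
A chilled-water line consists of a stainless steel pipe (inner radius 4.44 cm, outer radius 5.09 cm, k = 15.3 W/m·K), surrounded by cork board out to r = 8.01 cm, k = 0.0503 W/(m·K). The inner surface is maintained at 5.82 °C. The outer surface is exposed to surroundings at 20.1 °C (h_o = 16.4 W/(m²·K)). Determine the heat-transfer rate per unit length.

Treat each layer as a resistance in series:
  R'_stainless steel = ln(0.0509/0.0444)/(2πk) = 0.1366/(2π·15.3) = 0.001421 m·K/W
  R'_cork board = ln(0.0801/0.0509)/(2πk) = 0.4534/(2π·0.0503) = 1.435 m·K/W
  R'_conv,out = 1/(2πr h) = 1/(2π·0.0801·16.4) = 0.1212 m·K/W
ΣR = 0.001421 + 1.435 + 0.1212 = 1.558 m·K/W
Q' = ΔT/ΣR = (5.82 °C − 20.1 °C)/1.558 = -9.17 W/m
(Negative Q' ⇒ heat flows inward; heat gain = 9.17 W/m.)

Q' = 9.17 W/m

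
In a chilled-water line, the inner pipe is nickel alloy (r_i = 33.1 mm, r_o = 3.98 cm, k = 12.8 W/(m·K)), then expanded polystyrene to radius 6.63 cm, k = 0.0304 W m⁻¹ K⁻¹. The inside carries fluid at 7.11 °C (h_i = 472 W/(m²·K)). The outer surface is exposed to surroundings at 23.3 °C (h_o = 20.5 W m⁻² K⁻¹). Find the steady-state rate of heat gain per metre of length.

Q' = 5.78 W/m

Resistance network (inner→outer):
  R'_conv,in = 1/(2πr h) = 1/(2π·0.0331·472) = 0.01019 m·K/W
  R'_nickel alloy = ln(0.0398/0.0331)/(2πk) = 0.1843/(2π·12.8) = 0.002292 m·K/W
  R'_expanded polystyrene = ln(0.0663/0.0398)/(2πk) = 0.5103/(2π·0.0304) = 2.672 m·K/W
  R'_conv,out = 1/(2πr h) = 1/(2π·0.0663·20.5) = 0.1171 m·K/W
ΣR = 0.01019 + 0.002292 + 2.672 + 0.1171 = 2.802 m·K/W
Q' = ΔT/ΣR = (7.11 °C − 23.3 °C)/2.802 = -5.78 W/m
(Negative Q' ⇒ heat flows inward; heat gain = 5.78 W/m.)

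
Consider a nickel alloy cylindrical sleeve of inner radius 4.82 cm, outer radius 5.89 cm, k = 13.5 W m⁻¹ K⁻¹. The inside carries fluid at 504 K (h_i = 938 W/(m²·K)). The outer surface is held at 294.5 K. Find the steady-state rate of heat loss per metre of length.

Q' = 35600 W/m

Series thermal resistances, inner to outer:
  R'_conv,in = 1/(2πr h) = 1/(2π·0.0482·938) = 0.003520 m·K/W
  R'_nickel alloy = ln(0.0589/0.0482)/(2πk) = 0.2005/(2π·13.5) = 0.002364 m·K/W
ΣR = 0.003520 + 0.002364 = 0.005884 m·K/W
Q' = ΔT/ΣR = (504 K − 294.5 K)/0.005884 = 35600 W/m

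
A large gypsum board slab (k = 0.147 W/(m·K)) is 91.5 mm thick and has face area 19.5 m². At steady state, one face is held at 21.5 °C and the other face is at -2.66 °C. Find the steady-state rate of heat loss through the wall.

Q = 757 W

Q = kA·ΔT/L = 0.147 × 19.5 × |21.5 °C − -2.66 °C| / 0.0915 = 757 W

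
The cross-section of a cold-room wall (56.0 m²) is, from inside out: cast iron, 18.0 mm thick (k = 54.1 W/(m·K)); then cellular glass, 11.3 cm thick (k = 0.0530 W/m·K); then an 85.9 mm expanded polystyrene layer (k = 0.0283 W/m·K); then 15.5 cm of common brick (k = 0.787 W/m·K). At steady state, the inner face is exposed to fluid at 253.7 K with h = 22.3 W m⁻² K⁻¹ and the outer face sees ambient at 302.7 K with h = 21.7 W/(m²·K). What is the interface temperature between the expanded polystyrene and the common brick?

Treat each layer as a resistance in series:
  R_conv,in = 1/(hA) = 1/(22.3·56.0) = 8.008×10^-4 K/W
  R_cast iron = L/(kA) = 0.0180/(54.1·56.0) = 5.941×10^-6 K/W
  R_cellular glass = L/(kA) = 0.113/(0.0530·56.0) = 0.03807 K/W
  R_expanded polystyrene = L/(kA) = 0.0859/(0.0283·56.0) = 0.05420 K/W
  R_common brick = L/(kA) = 0.155/(0.787·56.0) = 0.003517 K/W
  R_conv,out = 1/(hA) = 1/(21.7·56.0) = 8.229×10^-4 K/W
ΣR = 8.008×10^-4 + 5.941×10^-6 + 0.03807 + 0.05420 + 0.003517 + 8.229×10^-4 = 0.09742 K/W
Q = ΔT/ΣR = (253.7 K − 302.7 K)/0.09742 = -503.0 W
From the inner boundary to the expanded polystyrene/common brick interface, ΣR_partial = 0.09308 K/W.
T_interface = T_in − Q·ΣR_partial = 253.7 K − (-503.0)(0.09308) = 300.5 K

T = 300.5 K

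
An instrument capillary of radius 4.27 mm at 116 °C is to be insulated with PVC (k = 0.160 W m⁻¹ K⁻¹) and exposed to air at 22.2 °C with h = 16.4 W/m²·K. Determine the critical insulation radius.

r_cr = 0.976 cm

For a cylinder, r_cr = k_ins/h = 0.160/16.4 = 0.00976 m = 0.976 cm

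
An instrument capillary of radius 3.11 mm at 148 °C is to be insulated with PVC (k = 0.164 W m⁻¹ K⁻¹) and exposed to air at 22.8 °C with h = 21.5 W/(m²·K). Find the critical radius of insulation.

For a cylinder, r_cr = k_ins/h = 0.164/21.5 = 0.00763 m = 0.763 cm

r_cr = 0.763 cm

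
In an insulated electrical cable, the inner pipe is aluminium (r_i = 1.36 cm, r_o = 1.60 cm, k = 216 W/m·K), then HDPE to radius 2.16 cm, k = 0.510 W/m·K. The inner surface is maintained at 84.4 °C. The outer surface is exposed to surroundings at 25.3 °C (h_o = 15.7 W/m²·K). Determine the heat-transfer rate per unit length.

Q' = 105 W/m

Treat each layer as a resistance in series:
  R'_aluminium = ln(0.0160/0.0136)/(2πk) = 0.1625/(2π·216) = 1.197×10^-4 m·K/W
  R'_HDPE = ln(0.0216/0.0160)/(2πk) = 0.3001/(2π·0.510) = 0.09365 m·K/W
  R'_conv,out = 1/(2πr h) = 1/(2π·0.0216·15.7) = 0.4693 m·K/W
ΣR = 1.197×10^-4 + 0.09365 + 0.4693 = 0.5631 m·K/W
Q' = ΔT/ΣR = (84.4 °C − 25.3 °C)/0.5631 = 105 W/m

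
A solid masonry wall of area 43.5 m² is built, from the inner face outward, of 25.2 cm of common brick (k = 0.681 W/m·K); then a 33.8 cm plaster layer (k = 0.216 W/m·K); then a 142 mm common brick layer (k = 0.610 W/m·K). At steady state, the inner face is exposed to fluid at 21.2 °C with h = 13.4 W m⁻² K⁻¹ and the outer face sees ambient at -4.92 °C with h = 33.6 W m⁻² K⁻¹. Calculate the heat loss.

Q = 500 W

Series thermal resistances, inner to outer:
  R_conv,in = 1/(hA) = 1/(13.4·43.5) = 0.001716 K/W
  R_common brick = L/(kA) = 0.252/(0.681·43.5) = 0.008507 K/W
  R_plaster = L/(kA) = 0.338/(0.216·43.5) = 0.03597 K/W
  R_common brick = L/(kA) = 0.142/(0.610·43.5) = 0.005351 K/W
  R_conv,out = 1/(hA) = 1/(33.6·43.5) = 6.842×10^-4 K/W
ΣR = 0.001716 + 0.008507 + 0.03597 + 0.005351 + 6.842×10^-4 = 0.05223 K/W
Q = ΔT/ΣR = (21.2 °C − -4.92 °C)/0.05223 = 500 W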